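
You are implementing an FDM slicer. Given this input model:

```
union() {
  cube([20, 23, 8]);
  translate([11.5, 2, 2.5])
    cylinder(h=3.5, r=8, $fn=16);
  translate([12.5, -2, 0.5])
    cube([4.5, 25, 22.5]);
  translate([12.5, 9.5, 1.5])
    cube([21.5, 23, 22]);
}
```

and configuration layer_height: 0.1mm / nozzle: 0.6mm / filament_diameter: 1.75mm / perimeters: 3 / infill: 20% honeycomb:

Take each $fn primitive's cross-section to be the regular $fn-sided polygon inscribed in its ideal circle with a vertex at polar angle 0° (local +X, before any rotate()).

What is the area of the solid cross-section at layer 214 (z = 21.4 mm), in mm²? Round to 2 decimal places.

At z = 21.4 mm: the cube is not intersected at this z (z outside [0, 8]); the cylinder at (11.5, 2) is absent (z outside [2.5, 6]); the cube at (12.5, -2) is present — its section is the full 4.5×25 rectangle (area 112.50 mm²); the 21.5×23 cube at (12.5, 9.5) contributes its full rectangle (area 494.50 mm²); Taking the union: the regions partially overlap — summed areas 607.00 mm² minus the doubly-counted overlap 60.75 mm² gives 546.25 mm² — area = 546.25 mm². Overall, the cross-section is a single solid region. Net area = 546.25 mm².

546.25 mm²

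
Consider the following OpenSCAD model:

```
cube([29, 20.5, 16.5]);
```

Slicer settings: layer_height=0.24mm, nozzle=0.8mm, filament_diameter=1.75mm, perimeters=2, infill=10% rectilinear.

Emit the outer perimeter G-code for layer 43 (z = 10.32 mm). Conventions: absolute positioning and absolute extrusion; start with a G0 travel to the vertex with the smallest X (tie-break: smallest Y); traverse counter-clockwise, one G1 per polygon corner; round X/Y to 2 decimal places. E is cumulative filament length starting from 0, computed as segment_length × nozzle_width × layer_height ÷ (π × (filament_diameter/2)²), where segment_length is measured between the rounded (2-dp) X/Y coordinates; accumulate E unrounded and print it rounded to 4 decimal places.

At z = 10.32 mm: the cube (footprint 29×20.5) is included at this height. The outline is a single polygon with 4 vertices. Extrusion per mm of travel: 0.8 × 0.24 / (π × 0.875²) = 0.079824. Accumulating E over each segment gives final E = 7.9026.

G0 X0.00 Y0.00 Z10.32
G1 X29.00 Y0.00 E2.3149
G1 X29.00 Y20.50 E3.9513
G1 X0.00 Y20.50 E6.2662
G1 X0.00 Y0.00 E7.9026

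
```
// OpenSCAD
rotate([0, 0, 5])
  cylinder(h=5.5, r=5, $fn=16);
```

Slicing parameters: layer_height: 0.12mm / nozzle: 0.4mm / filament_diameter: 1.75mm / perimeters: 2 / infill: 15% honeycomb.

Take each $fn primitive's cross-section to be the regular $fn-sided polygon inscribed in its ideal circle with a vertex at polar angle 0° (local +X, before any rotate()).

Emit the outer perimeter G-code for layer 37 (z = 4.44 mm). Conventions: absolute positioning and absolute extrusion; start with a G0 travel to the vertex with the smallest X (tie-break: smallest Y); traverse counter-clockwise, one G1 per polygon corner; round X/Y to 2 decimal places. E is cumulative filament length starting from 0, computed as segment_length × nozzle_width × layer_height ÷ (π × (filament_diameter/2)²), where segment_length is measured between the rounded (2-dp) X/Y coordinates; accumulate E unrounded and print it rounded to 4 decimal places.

At z = 4.44 mm: the cylinder: section is a regular 16-gon, circumradius r=5; (whole slice rotated 5° about Z — lengths, areas and connectivity unchanged). The outline is a single polygon with 16 vertices. Extrusion per mm of travel: 0.4 × 0.12 / (π × 0.875²) = 0.019956. Accumulating E over each segment gives final E = 0.6230.

G0 X-4.98 Y-0.44 Z4.44
G1 X-4.44 Y-2.31 E0.0388
G1 X-3.21 Y-3.83 E0.0779
G1 X-1.50 Y-4.77 E0.1168
G1 X0.44 Y-4.98 E0.1557
G1 X2.31 Y-4.44 E0.1946
G1 X3.83 Y-3.21 E0.2336
G1 X4.77 Y-1.50 E0.2725
G1 X4.98 Y0.44 E0.3115
G1 X4.44 Y2.31 E0.3503
G1 X3.21 Y3.83 E0.3894
G1 X1.50 Y4.77 E0.4283
G1 X-0.44 Y4.98 E0.4672
G1 X-2.31 Y4.44 E0.5061
G1 X-3.83 Y3.21 E0.5451
G1 X-4.77 Y1.50 E0.5840
G1 X-4.98 Y-0.44 E0.6230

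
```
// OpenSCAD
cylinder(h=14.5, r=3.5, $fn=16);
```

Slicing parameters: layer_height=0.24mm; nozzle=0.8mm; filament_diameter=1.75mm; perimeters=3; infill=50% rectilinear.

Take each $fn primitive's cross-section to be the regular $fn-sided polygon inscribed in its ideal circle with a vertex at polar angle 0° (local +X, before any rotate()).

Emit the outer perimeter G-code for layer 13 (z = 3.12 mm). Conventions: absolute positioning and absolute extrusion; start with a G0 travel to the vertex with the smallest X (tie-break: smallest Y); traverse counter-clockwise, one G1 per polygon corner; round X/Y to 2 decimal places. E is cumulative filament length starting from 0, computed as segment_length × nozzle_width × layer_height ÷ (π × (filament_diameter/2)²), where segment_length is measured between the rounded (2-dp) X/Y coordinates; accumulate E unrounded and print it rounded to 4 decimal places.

At z = 3.12 mm: the r=3.5 cylinder contributes a regular 16-gon of circumradius 3.5. The outline is a single polygon with 16 vertices. Extrusion per mm of travel: 0.8 × 0.24 / (π × 0.875²) = 0.079824. Accumulating E over each segment gives final E = 1.7426.

G0 X-3.50 Y0.00 Z3.12
G1 X-3.23 Y-1.34 E0.1091
G1 X-2.47 Y-2.47 E0.2178
G1 X-1.34 Y-3.23 E0.3265
G1 X0.00 Y-3.50 E0.4356
G1 X1.34 Y-3.23 E0.5448
G1 X2.47 Y-2.47 E0.6535
G1 X3.23 Y-1.34 E0.7622
G1 X3.50 Y0.00 E0.8713
G1 X3.23 Y1.34 E0.9804
G1 X2.47 Y2.47 E1.0891
G1 X1.34 Y3.23 E1.1978
G1 X0.00 Y3.50 E1.3069
G1 X-1.34 Y3.23 E1.4160
G1 X-2.47 Y2.47 E1.5247
G1 X-3.23 Y1.34 E1.6334
G1 X-3.50 Y0.00 E1.7426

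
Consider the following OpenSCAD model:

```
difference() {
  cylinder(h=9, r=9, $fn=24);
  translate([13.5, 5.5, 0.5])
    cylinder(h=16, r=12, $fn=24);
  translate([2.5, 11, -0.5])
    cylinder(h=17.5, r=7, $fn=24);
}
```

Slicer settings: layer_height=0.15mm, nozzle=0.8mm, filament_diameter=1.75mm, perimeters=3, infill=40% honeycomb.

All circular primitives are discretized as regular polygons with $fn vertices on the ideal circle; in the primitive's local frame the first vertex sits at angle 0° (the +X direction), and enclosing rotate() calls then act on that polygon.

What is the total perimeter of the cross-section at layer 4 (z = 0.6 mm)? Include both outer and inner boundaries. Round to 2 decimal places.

At z = 0.6 mm: the r=9 cylinder contributes a regular 24-gon of circumradius 9 (perimeter = 2·24·9.000·sin(180°/24) = 56.39 mm); the cylinder at (13.5, 5.5): section is a regular 24-gon, circumradius r=12 (perimeter = 2·24·12.000·sin(180°/24) = 75.18 mm); the r=7 cylinder at (2.5, 11) gives a regular 24-gon of circumradius 7 (constant along its height) (perimeter = 2·24·7.000·sin(180°/24) = 43.86 mm); Taking the first minus the rest: starting from the r=9 cylinder, the r=12 cylinder at (13.5, 5.5) partially overlaps it — only the 64.00 mm² overlap (of its 447.24 mm²) is removed, clipping the outline; the r=7 cylinder at (2.5, 11) partially overlaps it — only the 18.63 mm² overlap (of its 152.19 mm²) is removed, clipping the outline — boundary = 51.39 mm. Overall, the cross-section is a single solid region. Total boundary length (outer) = 51.39 mm.

51.39 mm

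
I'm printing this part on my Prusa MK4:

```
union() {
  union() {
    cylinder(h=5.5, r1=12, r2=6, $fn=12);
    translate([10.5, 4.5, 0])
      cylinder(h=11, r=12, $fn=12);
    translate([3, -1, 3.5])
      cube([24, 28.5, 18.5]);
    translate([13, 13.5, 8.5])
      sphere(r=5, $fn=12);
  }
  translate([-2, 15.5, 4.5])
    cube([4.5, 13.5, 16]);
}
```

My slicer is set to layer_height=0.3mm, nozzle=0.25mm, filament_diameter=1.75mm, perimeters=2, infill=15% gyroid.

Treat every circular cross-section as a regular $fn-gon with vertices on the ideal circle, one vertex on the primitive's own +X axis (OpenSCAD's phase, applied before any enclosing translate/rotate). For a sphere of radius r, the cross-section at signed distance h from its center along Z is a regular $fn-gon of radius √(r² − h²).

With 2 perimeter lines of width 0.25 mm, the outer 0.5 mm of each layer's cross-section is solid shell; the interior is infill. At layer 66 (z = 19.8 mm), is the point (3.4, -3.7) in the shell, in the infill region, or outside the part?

At z = 19.8 mm: the cone is not intersected at this z (z outside [0, 5.5]); the cylinder at (10.5, 4.5) is not intersected at this z (z outside [0, 11]); the cube at (3, -1) (footprint 24×28.5) is included at this height; the sphere at (13, 13.5) is not intersected at this z (|z−center|=11.300 > r=5); Merging all regions: only the 24×28.5 cube at (3, -1) is present, so the union is just that shape — 1 connected region; the cube at (-2, 15.5) is present — its section is the full 4.5×13.5 rectangle; Merging all regions: the 2 present regions are separate (no shared area or edge), so areas and boundary lengths simply add and each stays a separate island — 2 connected regions. Overall, the cross-section has 2 separate islands. The nearest boundary edge runs (27.00, -1.00)→(3.00, -1.00); distance from the point to it = 2.70 mm. The point is not inside any of the regions above, so it lies outside the cross-section (2.70 mm from the nearest boundary).

outside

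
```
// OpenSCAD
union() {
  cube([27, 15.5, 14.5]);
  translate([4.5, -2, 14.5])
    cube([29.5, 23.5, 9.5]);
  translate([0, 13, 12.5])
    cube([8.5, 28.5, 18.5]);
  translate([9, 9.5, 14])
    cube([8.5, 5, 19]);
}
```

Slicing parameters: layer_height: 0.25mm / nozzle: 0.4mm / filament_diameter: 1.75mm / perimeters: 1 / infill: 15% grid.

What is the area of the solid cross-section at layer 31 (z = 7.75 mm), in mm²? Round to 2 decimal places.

At z = 7.75 mm: the cube is present — its section is the full 27×15.5 rectangle (area 418.50 mm²); the cube at (4.5, -2) is absent (z outside [14.5, 24]); the cube at (0, 13) does not reach this height (z outside [12.5, 31]); the cube at (9, 9.5) does not reach this height (z outside [14, 33]); Taking the union: only the 27×15.5 cube is present, so the union is just that shape — area = 418.50 mm². Overall, the cross-section is a single solid region. Net area = 418.50 mm².

418.50 mm²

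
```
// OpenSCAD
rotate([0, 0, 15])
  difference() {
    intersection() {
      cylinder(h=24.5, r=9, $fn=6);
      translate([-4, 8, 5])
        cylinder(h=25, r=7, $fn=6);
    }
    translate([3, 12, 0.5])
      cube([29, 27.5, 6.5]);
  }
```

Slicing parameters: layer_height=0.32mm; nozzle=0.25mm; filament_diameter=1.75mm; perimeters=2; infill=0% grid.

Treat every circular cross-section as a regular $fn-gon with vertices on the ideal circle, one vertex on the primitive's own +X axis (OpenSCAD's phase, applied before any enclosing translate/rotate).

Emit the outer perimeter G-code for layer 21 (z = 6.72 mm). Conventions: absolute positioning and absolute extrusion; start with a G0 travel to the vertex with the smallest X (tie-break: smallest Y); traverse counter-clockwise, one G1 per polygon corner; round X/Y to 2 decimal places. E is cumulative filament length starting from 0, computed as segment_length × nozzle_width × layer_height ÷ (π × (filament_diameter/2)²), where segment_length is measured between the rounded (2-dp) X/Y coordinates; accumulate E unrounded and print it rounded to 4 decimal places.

At z = 6.72 mm: the r=9 cylinder contributes a regular 6-gon of circumradius 9; the r=7 cylinder at (-4, 8) gives a regular 6-gon of circumradius 7 (constant along its height); After intersecting: the r=7 cylinder at (-4, 8) partially overlaps the r=9 cylinder; clipping to the common part keeps 43.16 mm² — 1 connected region; the 29×27.5 cube at (3, 12) contributes its full rectangle; After the difference (first − rest): starting from the result so far, the 29×27.5 cube at (3, 12) misses the remaining region (no effect) — 1 connected region; (rotated 15° about Z; rotation is an isometry so areas/perimeters/island counts are preserved). The outline is a single polygon with 5 vertices. Extrusion per mm of travel: 0.25 × 0.32 / (π × 0.875²) = 0.033260. Accumulating E over each segment gives final E = 0.9283.

G0 X-8.02 Y0.20 Z6.72
G1 X-7.75 Y-0.07 E0.0127
G1 X-0.98 Y1.74 E0.2458
G1 X0.77 Y8.27 E0.4706
G1 X-6.36 Y6.36 E0.7161
G1 X-8.02 Y0.20 E0.9283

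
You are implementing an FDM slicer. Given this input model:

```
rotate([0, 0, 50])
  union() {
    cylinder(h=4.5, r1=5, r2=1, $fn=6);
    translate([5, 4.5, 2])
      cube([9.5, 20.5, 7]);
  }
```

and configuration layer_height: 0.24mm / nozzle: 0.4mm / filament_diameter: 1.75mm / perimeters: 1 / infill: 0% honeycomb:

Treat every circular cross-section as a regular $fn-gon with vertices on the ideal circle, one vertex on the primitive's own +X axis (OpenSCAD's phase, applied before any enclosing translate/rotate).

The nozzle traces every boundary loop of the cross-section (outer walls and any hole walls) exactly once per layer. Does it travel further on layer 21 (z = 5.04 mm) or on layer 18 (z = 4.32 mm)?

layer 18 (z = 4.32 mm)

Layer 21 (z = 5.04): the cone is absent (z outside [0, 4.5]); the cube at (5, 4.5) (footprint 9.5×20.5) is included at this height (perimeter 60.00 mm); Combining (union): only the 9.5×20.5 cube at (5, 4.5) is present, so the union is just that shape — boundary = 60.00 mm; (rotated 50° about Z; rotation is an isometry so areas/perimeters/island counts are preserved). So its perimeter = 60.00 mm. Layer 18 (z = 4.32): the cone (r1=5→r2=1) has section circumradius 1.160 here — a regular 6-gon (perimeter = 2·6·1.160·sin(180°/6) = 6.96 mm); the cube at (5, 4.5) (footprint 9.5×20.5) is included at this height (perimeter 60.00 mm); Merging all regions: the 2 present regions are separate (no shared area or edge), so areas and boundary lengths simply add and each stays a separate island — boundary = 66.96 mm; (rotated 50° about Z; rotation is an isometry so areas/perimeters/island counts are preserved). So its perimeter = 66.96 mm. Layer 18 is larger (66.96 vs 60.00 mm).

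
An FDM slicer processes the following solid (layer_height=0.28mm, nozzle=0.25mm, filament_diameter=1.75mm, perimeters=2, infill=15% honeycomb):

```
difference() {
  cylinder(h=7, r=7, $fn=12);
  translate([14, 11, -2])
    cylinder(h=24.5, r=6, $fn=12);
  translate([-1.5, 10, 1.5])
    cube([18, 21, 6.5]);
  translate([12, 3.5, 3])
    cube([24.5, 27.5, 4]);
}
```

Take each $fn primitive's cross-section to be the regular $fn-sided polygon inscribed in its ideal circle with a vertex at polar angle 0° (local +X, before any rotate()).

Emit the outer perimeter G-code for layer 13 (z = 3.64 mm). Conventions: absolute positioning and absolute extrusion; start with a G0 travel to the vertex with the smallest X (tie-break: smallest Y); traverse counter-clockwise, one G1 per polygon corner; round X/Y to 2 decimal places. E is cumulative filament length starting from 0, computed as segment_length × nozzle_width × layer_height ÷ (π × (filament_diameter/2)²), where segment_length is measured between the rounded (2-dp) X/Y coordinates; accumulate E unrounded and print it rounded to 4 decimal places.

G0 X-7.00 Y0.00 Z3.64
G1 X-6.06 Y-3.50 E0.1055
G1 X-3.50 Y-6.06 E0.2108
G1 X0.00 Y-7.00 E0.3163
G1 X3.50 Y-6.06 E0.4218
G1 X6.06 Y-3.50 E0.5271
G1 X7.00 Y0.00 E0.6326
G1 X6.06 Y3.50 E0.7381
G1 X3.50 Y6.06 E0.8434
G1 X0.00 Y7.00 E0.9489
G1 X-3.50 Y6.06 E1.0544
G1 X-6.06 Y3.50 E1.1597
G1 X-7.00 Y0.00 E1.2652

At z = 3.64 mm: the r=7 cylinder gives a regular 12-gon of circumradius 7 (constant along its height); the r=6 cylinder at (14, 11) contributes a regular 12-gon of circumradius 6; the 18×21 cube at (-1.5, 10) contributes its full rectangle; the cube at (12, 3.5) (footprint 24.5×27.5) is included at this height; Taking the first minus the rest: starting from the r=7 cylinder, the r=6 cylinder at (14, 11) misses the remaining region (no effect); the 18×21 cube at (-1.5, 10) misses the remaining region (no effect); the 24.5×27.5 cube at (12, 3.5) misses the remaining region (no effect) — 1 connected region. The outline is a single polygon with 12 vertices. Extrusion per mm of travel: 0.25 × 0.28 / (π × 0.875²) = 0.029103. Accumulating E over each segment gives final E = 1.2652.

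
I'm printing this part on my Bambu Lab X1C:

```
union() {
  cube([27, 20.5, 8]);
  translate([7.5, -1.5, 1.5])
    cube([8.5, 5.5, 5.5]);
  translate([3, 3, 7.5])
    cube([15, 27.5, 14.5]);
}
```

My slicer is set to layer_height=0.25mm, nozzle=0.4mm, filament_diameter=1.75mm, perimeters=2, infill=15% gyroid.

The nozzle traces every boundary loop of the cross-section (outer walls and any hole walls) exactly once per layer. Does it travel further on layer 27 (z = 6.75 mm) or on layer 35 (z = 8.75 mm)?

layer 27 (z = 6.75 mm)

Layer 27 (z = 6.75): the cube is present — its section is the full 27×20.5 rectangle (perimeter 95.00 mm); the cube at (7.5, -1.5) (footprint 8.5×5.5) is included at this height (perimeter 28.00 mm); the cube at (3, 3) does not reach this height (z outside [7.5, 22]); Taking the union: the regions partially overlap (shared area 34.00 mm²), so the edge portions inside another operand are dropped and the merged outline is re-measured after clipping — boundary = 98.00 mm. So its perimeter = 98.00 mm. Layer 35 (z = 8.75): the cube is absent (z outside [0, 8]); the cube at (7.5, -1.5) does not reach this height (z outside [1.5, 7]); the cube at (3, 3) (footprint 15×27.5) is included at this height (perimeter 85.00 mm); Combining (union): only the 15×27.5 cube at (3, 3) is present, so the union is just that shape — boundary = 85.00 mm. So its perimeter = 85.00 mm. Layer 27 is larger (98.00 vs 85.00 mm).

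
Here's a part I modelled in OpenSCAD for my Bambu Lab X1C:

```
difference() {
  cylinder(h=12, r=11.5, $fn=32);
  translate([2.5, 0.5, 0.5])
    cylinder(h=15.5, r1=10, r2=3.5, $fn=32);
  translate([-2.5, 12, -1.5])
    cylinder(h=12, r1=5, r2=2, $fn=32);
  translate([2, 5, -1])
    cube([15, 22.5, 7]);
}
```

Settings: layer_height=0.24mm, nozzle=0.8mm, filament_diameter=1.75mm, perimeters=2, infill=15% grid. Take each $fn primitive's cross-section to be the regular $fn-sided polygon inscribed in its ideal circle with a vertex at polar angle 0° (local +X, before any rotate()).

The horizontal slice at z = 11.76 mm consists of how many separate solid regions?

1

At z = 11.76 mm: the cylinder: section is a regular 32-gon, circumradius r=11.5; the cone at (2.5, 0.5): at t=0.726 of its height the radius interpolates to r₁+(r₂−r₁)t = 5.278, giving a regular 32-gon of that circumradius; the cone at (-2.5, 12) is not intersected at this z (z outside [-1.5, 10.5]); the cube at (2, 5) is absent (z outside [-1, 6]); Subtracting the remaining from the first: starting from the r=11.5 cylinder, the cone at (2.5, 0.5) lies wholly inside it (removes its full 86.96 mm² and its 33.11 mm outline becomes a hole wall) — 1 connected region with 1 hole. The result has 1 disconnected region.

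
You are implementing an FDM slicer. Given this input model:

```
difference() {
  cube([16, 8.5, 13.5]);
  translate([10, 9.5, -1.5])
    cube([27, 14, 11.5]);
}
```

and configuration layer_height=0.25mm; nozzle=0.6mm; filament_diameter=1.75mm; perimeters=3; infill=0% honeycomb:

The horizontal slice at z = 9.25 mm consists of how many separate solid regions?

At z = 9.25 mm: the cube is present — its section is the full 16×8.5 rectangle; the cube at (10, 9.5) is present — its section is the full 27×14 rectangle; Taking the first minus the rest: starting from the 16×8.5 cube, the 27×14 cube at (10, 9.5) misses the remaining region (no effect) — 1 connected region. The result has 1 disconnected region.

1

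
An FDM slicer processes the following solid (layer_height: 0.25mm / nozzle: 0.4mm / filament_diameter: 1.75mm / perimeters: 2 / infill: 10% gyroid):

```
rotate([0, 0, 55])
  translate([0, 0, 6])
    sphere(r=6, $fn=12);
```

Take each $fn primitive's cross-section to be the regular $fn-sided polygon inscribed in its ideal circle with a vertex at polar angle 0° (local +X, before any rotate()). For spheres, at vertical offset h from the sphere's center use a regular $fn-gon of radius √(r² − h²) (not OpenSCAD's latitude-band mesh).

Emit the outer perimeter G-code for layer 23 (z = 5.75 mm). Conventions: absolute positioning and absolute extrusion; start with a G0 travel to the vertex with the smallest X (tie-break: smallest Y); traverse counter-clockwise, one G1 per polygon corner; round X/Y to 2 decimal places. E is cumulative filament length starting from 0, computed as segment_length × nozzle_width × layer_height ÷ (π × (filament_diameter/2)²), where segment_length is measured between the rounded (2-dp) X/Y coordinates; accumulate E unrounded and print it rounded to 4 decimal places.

At z = 5.75 mm: the r=6 sphere contributes a regular 12-gon of circumradius √(6²−0.25²) = 5.995; (whole slice rotated 55° about Z — lengths, areas and connectivity unchanged). The outline is a single polygon with 12 vertices. Extrusion per mm of travel: 0.4 × 0.25 / (π × 0.875²) = 0.041575. Accumulating E over each segment gives final E = 1.5476.

G0 X-5.97 Y0.52 Z5.75
G1 X-5.43 Y-2.53 E0.1288
G1 X-3.44 Y-4.91 E0.2578
G1 X-0.52 Y-5.97 E0.3869
G1 X2.53 Y-5.43 E0.5157
G1 X4.91 Y-3.44 E0.6447
G1 X5.97 Y-0.52 E0.7738
G1 X5.43 Y2.53 E0.9026
G1 X3.44 Y4.91 E1.0316
G1 X0.52 Y5.97 E1.1607
G1 X-2.53 Y5.43 E1.2895
G1 X-4.91 Y3.44 E1.4185
G1 X-5.97 Y0.52 E1.5476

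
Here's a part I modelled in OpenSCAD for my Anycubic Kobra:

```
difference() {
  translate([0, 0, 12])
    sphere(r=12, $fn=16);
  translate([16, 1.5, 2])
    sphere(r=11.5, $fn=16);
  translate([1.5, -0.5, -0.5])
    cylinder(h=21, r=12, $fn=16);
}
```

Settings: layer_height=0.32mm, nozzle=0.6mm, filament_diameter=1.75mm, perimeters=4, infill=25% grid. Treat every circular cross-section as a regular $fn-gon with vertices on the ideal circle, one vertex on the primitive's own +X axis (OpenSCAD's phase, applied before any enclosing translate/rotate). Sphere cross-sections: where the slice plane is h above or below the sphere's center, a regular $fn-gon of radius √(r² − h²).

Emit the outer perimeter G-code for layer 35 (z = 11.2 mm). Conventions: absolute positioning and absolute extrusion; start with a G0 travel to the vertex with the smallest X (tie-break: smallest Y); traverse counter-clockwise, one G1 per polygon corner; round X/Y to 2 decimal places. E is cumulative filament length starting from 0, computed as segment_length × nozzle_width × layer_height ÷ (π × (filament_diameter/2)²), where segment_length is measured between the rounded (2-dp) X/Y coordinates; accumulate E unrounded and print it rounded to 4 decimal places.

G0 X-11.97 Y0.00 Z11.20
G1 X-11.06 Y-4.58 E0.3727
G1 X-8.47 Y-8.47 E0.7458
G1 X-4.58 Y-11.06 E1.1188
G1 X-3.58 Y-11.26 E1.2002
G1 X-6.99 Y-8.99 E1.5272
G1 X-9.59 Y-5.09 E1.9014
G1 X-10.50 Y-0.50 E2.2749
G1 X-9.59 Y4.09 E2.6484
G1 X-6.99 Y7.99 E3.0226
G1 X-3.09 Y10.59 E3.3968
G1 X1.50 Y11.50 E3.7703
G1 X4.95 Y10.81 E4.0511
G1 X4.58 Y11.06 E4.0868
G1 X0.00 Y11.97 E4.4595
G1 X-4.58 Y11.06 E4.8323
G1 X-8.47 Y8.47 E5.2053
G1 X-11.06 Y4.58 E5.5783
G1 X-11.97 Y0.00 E5.9511

At z = 11.2 mm: the r=12 sphere slices to a regular 16-gon of circumradius 11.973 (√(r²−h²) with h=0.8 from center); the sphere at (16, 1.5): section is a regular 16-gon, circumradius = √(r²−h²) = √(11.5²−9.2²) = 6.900; the cylinder at (1.5, -0.5): section is a regular 16-gon, circumradius r=12; Subtracting the remaining from the first: starting from the r=12 sphere, the r=11.5 sphere at (16, 1.5) partially overlaps it — only the 15.61 mm² overlap (of its 145.76 mm²) is removed, clipping the outline; the r=12 cylinder at (1.5, -0.5) partially overlaps it — only the 386.66 mm² overlap (of its 440.85 mm²) is removed, clipping the outline — 1 connected region. The outline is a single polygon with 18 vertices. Extrusion per mm of travel: 0.6 × 0.32 / (π × 0.875²) = 0.079824. Accumulating E over each segment gives final E = 5.9511.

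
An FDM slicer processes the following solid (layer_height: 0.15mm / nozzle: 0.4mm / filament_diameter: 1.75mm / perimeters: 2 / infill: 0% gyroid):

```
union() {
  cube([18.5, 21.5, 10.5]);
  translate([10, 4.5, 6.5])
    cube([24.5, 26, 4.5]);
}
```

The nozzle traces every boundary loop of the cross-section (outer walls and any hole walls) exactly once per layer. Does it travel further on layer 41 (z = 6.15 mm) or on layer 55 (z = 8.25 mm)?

layer 55 (z = 8.25 mm)

Layer 41 (z = 6.15): the 18.5×21.5 cube contributes its full rectangle (perimeter 80.00 mm); the cube at (10, 4.5) is absent (z outside [6.5, 11]); Taking the union: only the 18.5×21.5 cube is present, so the union is just that shape — boundary = 80.00 mm. So its perimeter = 80.00 mm. Layer 55 (z = 8.25): the 18.5×21.5 cube contributes its full rectangle (perimeter 80.00 mm); the cube at (10, 4.5) is present — its section is the full 24.5×26 rectangle (perimeter 101.00 mm); Merging all regions: the regions partially overlap (shared area 144.50 mm²), so the edge portions inside another operand are dropped and the merged outline is re-measured after clipping — boundary = 130.00 mm. So its perimeter = 130.00 mm. Layer 55 is larger (130.00 vs 80.00 mm).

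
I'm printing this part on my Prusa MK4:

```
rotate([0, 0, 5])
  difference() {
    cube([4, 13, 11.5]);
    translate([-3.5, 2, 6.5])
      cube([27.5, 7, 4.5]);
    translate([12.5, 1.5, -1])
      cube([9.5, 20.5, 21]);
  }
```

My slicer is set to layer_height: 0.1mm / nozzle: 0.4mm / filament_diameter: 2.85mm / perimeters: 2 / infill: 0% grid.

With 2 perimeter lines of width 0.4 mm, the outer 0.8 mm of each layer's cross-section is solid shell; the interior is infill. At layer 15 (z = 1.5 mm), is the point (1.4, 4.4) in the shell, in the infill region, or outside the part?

infill

At z = 1.5 mm: the cube is present — its section is the full 4×13 rectangle; the cube at (-3.5, 2) is not intersected at this z (z outside [6.5, 11]); the cube at (12.5, 1.5) is present — its section is the full 9.5×20.5 rectangle; Subtracting the remaining from the first: starting from the 4×13 cube, the 9.5×20.5 cube at (12.5, 1.5) misses the remaining region (no effect) — 1 connected region; (rotated 5° about Z; rotation is an isometry so areas/perimeters/island counts are preserved). Overall, the cross-section is a single solid region. Undo the 5° rotation: the query point maps to (1.778, 4.261) in the un-rotated model frame. The nearest boundary edge runs (0.00, 0.00)→(0.00, 13.00); distance from the point to it = 1.78 mm. The point is inside the cross-section and 1.78 mm from the nearest boundary — more than the 0.8 mm shell width (2 × 0.4), so it's in the infill interior.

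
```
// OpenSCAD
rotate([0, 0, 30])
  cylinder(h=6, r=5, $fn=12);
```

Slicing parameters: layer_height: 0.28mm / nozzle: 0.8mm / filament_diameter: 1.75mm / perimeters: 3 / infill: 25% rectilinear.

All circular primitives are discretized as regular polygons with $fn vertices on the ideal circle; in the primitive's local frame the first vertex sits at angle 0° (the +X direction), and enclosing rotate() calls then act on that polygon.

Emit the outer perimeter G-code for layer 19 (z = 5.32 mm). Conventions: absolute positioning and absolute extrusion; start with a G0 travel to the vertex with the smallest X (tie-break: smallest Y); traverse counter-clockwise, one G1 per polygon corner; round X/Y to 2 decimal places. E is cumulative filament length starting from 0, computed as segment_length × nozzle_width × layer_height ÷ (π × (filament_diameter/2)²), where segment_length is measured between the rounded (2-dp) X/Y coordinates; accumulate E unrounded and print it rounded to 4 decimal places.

At z = 5.32 mm: the r=5 cylinder gives a regular 12-gon of circumradius 5 (constant along its height); (whole slice rotated 30° about Z — lengths, areas and connectivity unchanged). The outline is a single polygon with 12 vertices. Extrusion per mm of travel: 0.8 × 0.28 / (π × 0.875²) = 0.093128. Accumulating E over each segment gives final E = 2.8924.

G0 X-5.00 Y0.00 Z5.32
G1 X-4.33 Y-2.50 E0.2410
G1 X-2.50 Y-4.33 E0.4821
G1 X0.00 Y-5.00 E0.7231
G1 X2.50 Y-4.33 E0.9641
G1 X4.33 Y-2.50 E1.2051
G1 X5.00 Y0.00 E1.4462
G1 X4.33 Y2.50 E1.6872
G1 X2.50 Y4.33 E1.9282
G1 X0.00 Y5.00 E2.1693
G1 X-2.50 Y4.33 E2.4103
G1 X-4.33 Y2.50 E2.6513
G1 X-5.00 Y0.00 E2.8924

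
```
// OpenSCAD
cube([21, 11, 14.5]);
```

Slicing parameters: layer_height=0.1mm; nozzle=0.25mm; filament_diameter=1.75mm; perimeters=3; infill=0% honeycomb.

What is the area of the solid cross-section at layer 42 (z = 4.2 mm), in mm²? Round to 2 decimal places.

At z = 4.2 mm: the cube (footprint 21×11) is included at this height (area 231.00 mm²). Overall, the cross-section is a single solid region. Net area = 231.00 mm².

231.00 mm²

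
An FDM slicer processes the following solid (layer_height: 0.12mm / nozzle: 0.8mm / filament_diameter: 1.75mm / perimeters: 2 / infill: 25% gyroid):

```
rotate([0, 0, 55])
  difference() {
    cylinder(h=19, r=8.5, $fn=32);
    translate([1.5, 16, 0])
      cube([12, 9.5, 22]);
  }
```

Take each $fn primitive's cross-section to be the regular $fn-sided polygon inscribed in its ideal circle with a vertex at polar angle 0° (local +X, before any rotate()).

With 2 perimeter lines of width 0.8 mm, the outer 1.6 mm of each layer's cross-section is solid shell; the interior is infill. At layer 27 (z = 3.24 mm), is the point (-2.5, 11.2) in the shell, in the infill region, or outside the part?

At z = 3.24 mm: the cylinder: section is a regular 32-gon, circumradius r=8.5; the cube at (1.5, 16) (footprint 12×9.5) is included at this height; Subtracting the remaining from the first: starting from the r=8.5 cylinder, the 12×9.5 cube at (1.5, 16) misses the remaining region (no effect) — 1 connected region; (whole slice rotated 55° about Z — lengths, areas and connectivity unchanged). Overall, the cross-section is a single solid region. Undo the 55° rotation: the query point maps to (7.741, 8.472) in the un-rotated model frame. The nearest boundary edge runs (4.72, 7.07)→(6.01, 6.01); distance from the point to it = 3.00 mm. The point is not inside any of the regions above, so it lies outside the cross-section (3.00 mm from the nearest boundary).

outside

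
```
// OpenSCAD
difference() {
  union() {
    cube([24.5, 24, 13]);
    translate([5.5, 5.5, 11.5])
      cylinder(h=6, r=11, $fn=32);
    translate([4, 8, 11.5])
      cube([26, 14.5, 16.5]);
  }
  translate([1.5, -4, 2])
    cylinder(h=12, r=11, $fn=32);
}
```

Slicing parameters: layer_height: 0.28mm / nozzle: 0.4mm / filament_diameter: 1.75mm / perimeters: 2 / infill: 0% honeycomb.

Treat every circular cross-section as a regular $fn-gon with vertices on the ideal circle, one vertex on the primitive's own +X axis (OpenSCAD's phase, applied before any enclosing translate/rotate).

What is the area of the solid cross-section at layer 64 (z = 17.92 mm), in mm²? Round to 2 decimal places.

377.00 mm²

At z = 17.92 mm: the cube does not reach this height (z outside [0, 13]); the cylinder at (5.5, 5.5) is absent (z outside [11.5, 17.5]); the 26×14.5 cube at (4, 8) contributes its full rectangle (area 377.00 mm²); Combining (union): only the 26×14.5 cube at (4, 8) is present, so the union is just that shape — area = 377.00 mm²; the cylinder at (1.5, -4) is not intersected at this z (z outside [2, 14]); Subtracting the remaining from the first: none of the subtracted shapes is present at this height, so that combined region is unchanged — area = 377.00 mm². Overall, the cross-section is a single solid region. Net area = 377.00 mm².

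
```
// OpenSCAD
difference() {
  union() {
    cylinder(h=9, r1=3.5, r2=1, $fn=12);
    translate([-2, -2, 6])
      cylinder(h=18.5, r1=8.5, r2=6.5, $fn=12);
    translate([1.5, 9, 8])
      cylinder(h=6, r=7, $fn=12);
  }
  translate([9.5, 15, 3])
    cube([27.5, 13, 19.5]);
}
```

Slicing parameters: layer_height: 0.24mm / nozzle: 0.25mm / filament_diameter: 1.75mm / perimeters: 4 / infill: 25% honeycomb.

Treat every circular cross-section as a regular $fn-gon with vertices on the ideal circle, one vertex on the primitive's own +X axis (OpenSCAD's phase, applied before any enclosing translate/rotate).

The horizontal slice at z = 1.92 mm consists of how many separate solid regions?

At z = 1.92 mm: the cone contributes a regular 12-gon of circumradius 2.967 (interpolated between r1=3.5 and r2=1 at t=0.213); the cone at (-2, -2) is absent (z outside [6, 24.5]); the cylinder at (1.5, 9) is not intersected at this z (z outside [8, 14]); Combining (union): only the cone is present, so the union is just that shape — 1 connected region; the cube at (9.5, 15) does not reach this height (z outside [3, 22.5]); Subtracting the remaining from the first: none of the subtracted shapes is present at this height, so the result so far is unchanged — 1 connected region. The result has 1 disconnected region.

1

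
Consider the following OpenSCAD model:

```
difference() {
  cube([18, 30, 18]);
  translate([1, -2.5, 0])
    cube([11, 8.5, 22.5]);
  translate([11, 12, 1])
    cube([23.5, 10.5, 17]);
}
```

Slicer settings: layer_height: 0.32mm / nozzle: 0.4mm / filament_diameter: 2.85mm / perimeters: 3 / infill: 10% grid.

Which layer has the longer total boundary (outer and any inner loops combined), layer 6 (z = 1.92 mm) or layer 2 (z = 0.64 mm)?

layer 6 (z = 1.92 mm)

Layer 6 (z = 1.92): the cube (footprint 18×30) is included at this height (perimeter 96.00 mm); the cube at (1, -2.5) is present — its section is the full 11×8.5 rectangle (perimeter 39.00 mm); the 23.5×10.5 cube at (11, 12) contributes its full rectangle (perimeter 68.00 mm); Taking the first minus the rest: starting from the 18×30 cube, the 11×8.5 cube at (1, -2.5) partially overlaps it — only the 66.00 mm² overlap (of its 93.50 mm²) is removed, clipping the outline; the 23.5×10.5 cube at (11, 12) partially overlaps it — only the 73.50 mm² overlap (of its 246.75 mm²) is removed, clipping the outline — boundary = 122.00 mm. So its perimeter = 122.00 mm. Layer 2 (z = 0.64): the 18×30 cube contributes its full rectangle (perimeter 96.00 mm); the cube at (1, -2.5) (footprint 11×8.5) is included at this height (perimeter 39.00 mm); the cube at (11, 12) does not reach this height (z outside [1, 18]); Subtracting the remaining from the first: starting from the 18×30 cube, the 11×8.5 cube at (1, -2.5) partially overlaps it — only the 66.00 mm² overlap (of its 93.50 mm²) is removed, clipping the outline — boundary = 108.00 mm. So its perimeter = 108.00 mm. Layer 6 is larger (122.00 vs 108.00 mm).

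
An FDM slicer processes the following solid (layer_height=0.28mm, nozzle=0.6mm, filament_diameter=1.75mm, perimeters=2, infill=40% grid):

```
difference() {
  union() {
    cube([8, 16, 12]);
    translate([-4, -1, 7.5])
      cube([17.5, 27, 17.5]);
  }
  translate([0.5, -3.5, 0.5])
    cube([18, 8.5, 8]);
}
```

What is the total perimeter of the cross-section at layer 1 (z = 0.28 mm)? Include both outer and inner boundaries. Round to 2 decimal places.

At z = 0.28 mm: the 8×16 cube contributes its full rectangle (perimeter 48.00 mm); the cube at (-4, -1) is not intersected at this z (z outside [7.5, 25]); Merging all regions: only the 8×16 cube is present, so the union is just that shape — boundary = 48.00 mm; the cube at (0.5, -3.5) does not reach this height (z outside [0.5, 8.5]); After the difference (first − rest): none of the subtracted shapes is present at this height, so that combined region is unchanged — boundary = 48.00 mm. Overall, the cross-section is a single solid region. Total boundary length (outer) = 48.00 mm.

48.00 mm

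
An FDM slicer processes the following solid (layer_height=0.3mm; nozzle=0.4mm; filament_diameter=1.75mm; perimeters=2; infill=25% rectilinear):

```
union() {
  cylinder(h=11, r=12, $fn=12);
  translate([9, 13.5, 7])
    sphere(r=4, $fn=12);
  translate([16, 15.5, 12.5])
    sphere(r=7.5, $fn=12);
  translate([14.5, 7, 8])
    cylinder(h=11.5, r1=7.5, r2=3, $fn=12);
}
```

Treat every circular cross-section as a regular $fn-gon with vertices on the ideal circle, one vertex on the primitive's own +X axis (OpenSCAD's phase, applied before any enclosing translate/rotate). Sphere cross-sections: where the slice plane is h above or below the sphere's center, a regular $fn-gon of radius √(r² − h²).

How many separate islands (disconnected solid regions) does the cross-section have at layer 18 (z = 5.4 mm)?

At z = 5.4 mm: the r=12 cylinder contributes a regular 12-gon of circumradius 12; the r=4 sphere at (9, 13.5) contributes a regular 12-gon of circumradius √(4²−1.6²) = 3.666; the sphere at (16, 15.5): section is a regular 12-gon, circumradius = √(r²−h²) = √(7.5²−7.1²) = 2.417; the cone at (14.5, 7) is not intersected at this z (z outside [8, 19.5]); Merging all regions: the 3 present regions are separate (no shared area or edge), so areas and boundary lengths simply add and each stays a separate island — 3 connected regions. Overall, the cross-section has 3 separate islands. Island count = 3.

3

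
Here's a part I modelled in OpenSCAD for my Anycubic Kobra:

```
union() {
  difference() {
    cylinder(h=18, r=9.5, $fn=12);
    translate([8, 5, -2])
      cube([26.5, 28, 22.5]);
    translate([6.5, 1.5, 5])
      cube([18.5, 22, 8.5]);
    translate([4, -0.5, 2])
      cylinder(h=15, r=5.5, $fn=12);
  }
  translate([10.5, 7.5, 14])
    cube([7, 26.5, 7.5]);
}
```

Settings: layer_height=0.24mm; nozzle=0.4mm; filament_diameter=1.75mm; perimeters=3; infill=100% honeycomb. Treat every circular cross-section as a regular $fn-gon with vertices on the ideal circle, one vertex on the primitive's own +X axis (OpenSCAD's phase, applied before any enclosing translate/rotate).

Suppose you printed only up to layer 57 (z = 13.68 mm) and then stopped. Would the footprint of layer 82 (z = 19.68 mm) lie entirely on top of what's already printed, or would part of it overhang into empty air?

part overhangs

Compare the two slices. At z = 13.68: the cylinder: section is a regular 12-gon, circumradius r=9.5 (area = (12/2)·9.500²·sin(360°/12) = 270.75 mm²); the 26.5×28 cube at (8, 5) contributes its full rectangle (area 742.00 mm²); the cube at (6.5, 1.5) is not intersected at this z (z outside [5, 13.5]); the r=5.5 cylinder at (4, -0.5) gives a regular 12-gon of circumradius 5.5 (constant along its height) (area = (12/2)·5.500²·sin(360°/12) = 90.75 mm²); After the difference (first − rest): starting from the r=9.5 cylinder (270.75 mm²), the 26.5×28 cube at (8, 5) misses the remaining region (no effect); the r=5.5 cylinder at (4, -0.5) partially overlaps it — only the 90.35 mm² overlap (of its 90.75 mm²) is removed, clipping the outline — area = 180.40 mm²; the cube at (10.5, 7.5) is not intersected at this z (z outside [14, 21.5]); Combining (union): only the result so far is present, so the union is just that shape — area = 180.40 mm². At z = 19.68: the cylinder is absent (z outside [0, 18]); the cube at (8, 5) is present — its section is the full 26.5×28 rectangle (area 742.00 mm²); the cube at (6.5, 1.5) is not intersected at this z (z outside [5, 13.5]); the cylinder at (4, -0.5) is not intersected at this z (z outside [2, 17]); Subtracting the remaining from the first: the first operand is absent here, so nothing remains; the 7×26.5 cube at (10.5, 7.5) contributes its full rectangle (area 185.50 mm²); Combining (union): only the 7×26.5 cube at (10.5, 7.5) is present, so the union is just that shape — area = 185.50 mm². Checking containment: at z = 19.68 the cross-section extends beyond the z = 13.68 cross-section by about 185.50 mm².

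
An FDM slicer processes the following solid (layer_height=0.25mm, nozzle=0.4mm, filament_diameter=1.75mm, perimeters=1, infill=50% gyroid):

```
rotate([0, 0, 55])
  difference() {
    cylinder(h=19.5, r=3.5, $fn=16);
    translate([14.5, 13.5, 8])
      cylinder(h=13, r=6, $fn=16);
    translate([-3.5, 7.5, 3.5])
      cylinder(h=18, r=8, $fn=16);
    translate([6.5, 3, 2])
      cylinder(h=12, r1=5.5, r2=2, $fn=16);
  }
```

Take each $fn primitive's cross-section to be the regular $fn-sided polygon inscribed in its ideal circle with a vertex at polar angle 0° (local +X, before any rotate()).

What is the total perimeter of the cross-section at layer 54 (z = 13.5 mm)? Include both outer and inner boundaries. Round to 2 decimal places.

At z = 13.5 mm: the cylinder: section is a regular 16-gon, circumradius r=3.5 (perimeter = 2·16·3.500·sin(180°/16) = 21.85 mm); the r=6 cylinder at (14.5, 13.5) gives a regular 16-gon of circumradius 6 (constant along its height) (perimeter = 2·16·6.000·sin(180°/16) = 37.46 mm); the cylinder at (-3.5, 7.5): section is a regular 16-gon, circumradius r=8 (perimeter = 2·16·8.000·sin(180°/16) = 49.94 mm); the cone at (6.5, 3) contributes a regular 16-gon of circumradius 2.146 (interpolated between r1=5.5 and r2=2 at t=0.958) (perimeter = 2·16·2.146·sin(180°/16) = 13.40 mm); Subtracting the remaining from the first: starting from the r=3.5 cylinder, the r=6 cylinder at (14.5, 13.5) misses the remaining region (no effect); the r=8 cylinder at (-3.5, 7.5) partially overlaps it — only the 14.51 mm² overlap (of its 195.93 mm²) is removed, clipping the outline; the cone at (6.5, 3) misses the remaining region (no effect) — boundary = 19.88 mm; (rotated 55° about Z; rotation is an isometry so areas/perimeters/island counts are preserved). Overall, the cross-section is a single solid region. Total boundary length (outer) = 19.88 mm.

19.88 mm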